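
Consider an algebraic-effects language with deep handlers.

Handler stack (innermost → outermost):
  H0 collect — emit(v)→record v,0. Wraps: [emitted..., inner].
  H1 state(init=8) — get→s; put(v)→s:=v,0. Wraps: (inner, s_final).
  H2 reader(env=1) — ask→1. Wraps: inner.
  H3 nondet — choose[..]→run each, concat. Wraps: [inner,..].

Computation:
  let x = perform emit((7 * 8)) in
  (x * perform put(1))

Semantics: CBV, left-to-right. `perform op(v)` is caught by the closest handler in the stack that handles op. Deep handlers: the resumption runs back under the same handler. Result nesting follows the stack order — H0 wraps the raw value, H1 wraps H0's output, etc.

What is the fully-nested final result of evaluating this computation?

Evaluation trace:
emit(56) @ H0 ⇒ out+=56
put(1) @ H1 ⇒ s:=1
H0 returns [56, 0]
H1 returns ([56, 0], 1)
H2 returns ([56, 0], 1)
H3 returns [([56, 0], 1)]
= [([56, 0], 1)]

Answer: [([56, 0], 1)]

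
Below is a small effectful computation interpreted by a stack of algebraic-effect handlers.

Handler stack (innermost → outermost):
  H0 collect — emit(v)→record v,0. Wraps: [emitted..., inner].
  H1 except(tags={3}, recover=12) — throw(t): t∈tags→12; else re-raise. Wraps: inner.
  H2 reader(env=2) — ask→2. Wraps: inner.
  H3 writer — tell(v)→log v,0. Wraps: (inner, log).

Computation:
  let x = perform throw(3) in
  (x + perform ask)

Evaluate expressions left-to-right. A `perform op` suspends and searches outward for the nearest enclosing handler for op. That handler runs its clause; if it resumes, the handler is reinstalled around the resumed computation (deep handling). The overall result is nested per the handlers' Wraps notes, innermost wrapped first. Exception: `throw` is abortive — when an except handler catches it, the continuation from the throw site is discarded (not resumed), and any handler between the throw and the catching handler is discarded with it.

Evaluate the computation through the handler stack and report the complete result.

Step-by-step:
throw(3) @ H1 caught ⇒ 12
H2 returns 12
H3 returns (12, ())
= (12, ())

Answer: (12, ())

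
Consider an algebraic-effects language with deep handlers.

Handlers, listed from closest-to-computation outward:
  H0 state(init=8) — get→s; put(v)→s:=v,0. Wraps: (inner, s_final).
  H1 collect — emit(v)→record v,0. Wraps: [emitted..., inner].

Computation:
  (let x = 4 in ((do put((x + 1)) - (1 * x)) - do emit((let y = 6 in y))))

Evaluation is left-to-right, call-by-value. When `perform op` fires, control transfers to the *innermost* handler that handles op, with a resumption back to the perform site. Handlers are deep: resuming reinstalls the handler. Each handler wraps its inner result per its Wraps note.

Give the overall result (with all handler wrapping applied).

Step-by-step:
put(5) @ H0 ⇒ s:=5
emit(6) @ H1 ⇒ out+=6
H0 returns (-4, 5)
H1 returns [6, (-4, 5)]
= [6, (-4, 5)]

Answer: [6, (-4, 5)]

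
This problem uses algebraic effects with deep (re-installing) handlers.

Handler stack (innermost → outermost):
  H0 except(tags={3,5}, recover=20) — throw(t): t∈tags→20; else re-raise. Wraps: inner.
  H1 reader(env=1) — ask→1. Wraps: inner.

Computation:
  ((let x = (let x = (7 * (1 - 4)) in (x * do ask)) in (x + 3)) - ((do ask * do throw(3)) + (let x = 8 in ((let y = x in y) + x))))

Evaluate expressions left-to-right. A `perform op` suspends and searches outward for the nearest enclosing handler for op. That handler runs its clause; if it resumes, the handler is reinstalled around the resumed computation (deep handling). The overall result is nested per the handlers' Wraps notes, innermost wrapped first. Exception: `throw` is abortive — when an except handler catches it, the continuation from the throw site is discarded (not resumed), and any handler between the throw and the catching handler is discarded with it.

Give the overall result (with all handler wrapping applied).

Evaluation trace:
ask @ H1 ⇒ 1
ask @ H1 ⇒ 1
throw(3) @ H0 caught ⇒ 20
H1 returns 20
= 20

Answer: 20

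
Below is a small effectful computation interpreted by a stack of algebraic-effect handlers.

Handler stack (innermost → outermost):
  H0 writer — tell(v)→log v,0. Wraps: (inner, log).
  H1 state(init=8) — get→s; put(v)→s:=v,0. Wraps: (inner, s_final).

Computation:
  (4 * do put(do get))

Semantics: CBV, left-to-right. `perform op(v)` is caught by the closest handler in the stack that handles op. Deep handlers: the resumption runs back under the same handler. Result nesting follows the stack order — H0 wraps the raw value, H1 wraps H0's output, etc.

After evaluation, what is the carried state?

Answer: 8

Working:
get @ H1 ⇒ 8
put(8) @ H1 ⇒ s:=8
H0 returns (0, ())
H1 returns ((0, ()), 8)
= ((0, ()), 8)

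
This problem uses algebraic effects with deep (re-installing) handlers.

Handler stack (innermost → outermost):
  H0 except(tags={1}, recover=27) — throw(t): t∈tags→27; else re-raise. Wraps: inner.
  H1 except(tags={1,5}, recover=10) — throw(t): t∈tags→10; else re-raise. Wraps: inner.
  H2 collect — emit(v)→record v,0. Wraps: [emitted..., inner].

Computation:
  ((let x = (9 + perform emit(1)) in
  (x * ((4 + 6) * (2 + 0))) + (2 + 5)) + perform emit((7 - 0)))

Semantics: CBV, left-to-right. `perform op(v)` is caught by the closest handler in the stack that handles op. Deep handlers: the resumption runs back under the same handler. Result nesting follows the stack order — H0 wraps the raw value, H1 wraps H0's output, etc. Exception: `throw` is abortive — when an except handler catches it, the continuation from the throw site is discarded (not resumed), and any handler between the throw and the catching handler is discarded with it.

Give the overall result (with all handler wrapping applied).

Evaluation trace:
emit(1) @ H2 ⇒ out+=1
emit(7) @ H2 ⇒ out+=7
H0 returns 187
H1 returns 187
H2 returns [1, 7, 187]
= [1, 7, 187]

Answer: [1, 7, 187]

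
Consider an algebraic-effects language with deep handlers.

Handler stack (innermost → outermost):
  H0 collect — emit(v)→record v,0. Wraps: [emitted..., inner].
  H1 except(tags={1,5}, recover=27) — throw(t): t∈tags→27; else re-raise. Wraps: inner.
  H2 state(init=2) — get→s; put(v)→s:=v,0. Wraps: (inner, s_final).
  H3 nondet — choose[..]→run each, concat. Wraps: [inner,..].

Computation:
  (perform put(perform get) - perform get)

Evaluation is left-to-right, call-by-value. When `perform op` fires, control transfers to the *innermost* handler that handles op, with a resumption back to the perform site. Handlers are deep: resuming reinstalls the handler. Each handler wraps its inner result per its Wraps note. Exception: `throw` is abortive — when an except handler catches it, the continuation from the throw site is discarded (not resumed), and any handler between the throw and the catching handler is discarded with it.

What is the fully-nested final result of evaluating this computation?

Answer: [([-2], 2)]

Step-by-step:
get @ H2 ⇒ 2
put(2) @ H2 ⇒ s:=2
get @ H2 ⇒ 2
H0 returns [-2]
H1 returns [-2]
H2 returns ([-2], 2)
H3 returns [([-2], 2)]
= [([-2], 2)]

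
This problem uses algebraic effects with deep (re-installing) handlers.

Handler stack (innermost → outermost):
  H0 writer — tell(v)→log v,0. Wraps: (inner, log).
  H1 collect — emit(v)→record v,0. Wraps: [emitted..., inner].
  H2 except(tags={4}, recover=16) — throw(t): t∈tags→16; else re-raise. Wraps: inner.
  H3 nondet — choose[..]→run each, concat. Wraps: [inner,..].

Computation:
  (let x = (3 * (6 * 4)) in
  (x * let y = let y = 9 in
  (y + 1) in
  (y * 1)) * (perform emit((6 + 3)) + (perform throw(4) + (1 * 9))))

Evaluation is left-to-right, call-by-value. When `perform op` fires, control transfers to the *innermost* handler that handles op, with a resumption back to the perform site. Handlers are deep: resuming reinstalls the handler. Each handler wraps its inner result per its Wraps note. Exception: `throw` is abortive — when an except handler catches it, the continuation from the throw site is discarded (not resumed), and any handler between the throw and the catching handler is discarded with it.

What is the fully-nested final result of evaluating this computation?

Working:
emit(9) @ H1 ⇒ out+=9
throw(4) @ H2 caught ⇒ 16
H3 returns [16]
= [16]

Answer: [16]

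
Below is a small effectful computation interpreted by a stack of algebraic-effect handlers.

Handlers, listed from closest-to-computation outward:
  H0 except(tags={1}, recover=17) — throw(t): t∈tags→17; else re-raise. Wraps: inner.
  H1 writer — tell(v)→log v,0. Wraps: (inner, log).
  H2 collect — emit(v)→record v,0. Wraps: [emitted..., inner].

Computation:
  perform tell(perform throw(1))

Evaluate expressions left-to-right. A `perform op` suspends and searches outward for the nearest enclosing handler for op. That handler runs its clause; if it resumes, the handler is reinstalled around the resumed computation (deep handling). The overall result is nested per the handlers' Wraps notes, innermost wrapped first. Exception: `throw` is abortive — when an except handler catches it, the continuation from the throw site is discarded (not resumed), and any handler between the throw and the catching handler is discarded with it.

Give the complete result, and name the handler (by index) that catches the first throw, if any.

Evaluation trace:
throw(1) @ H0 caught ⇒ 17
H1 returns (17, ())
H2 returns [(17, ())]
= [(17, ())]

Answer: [(17, ())] ; first throw caught by: H0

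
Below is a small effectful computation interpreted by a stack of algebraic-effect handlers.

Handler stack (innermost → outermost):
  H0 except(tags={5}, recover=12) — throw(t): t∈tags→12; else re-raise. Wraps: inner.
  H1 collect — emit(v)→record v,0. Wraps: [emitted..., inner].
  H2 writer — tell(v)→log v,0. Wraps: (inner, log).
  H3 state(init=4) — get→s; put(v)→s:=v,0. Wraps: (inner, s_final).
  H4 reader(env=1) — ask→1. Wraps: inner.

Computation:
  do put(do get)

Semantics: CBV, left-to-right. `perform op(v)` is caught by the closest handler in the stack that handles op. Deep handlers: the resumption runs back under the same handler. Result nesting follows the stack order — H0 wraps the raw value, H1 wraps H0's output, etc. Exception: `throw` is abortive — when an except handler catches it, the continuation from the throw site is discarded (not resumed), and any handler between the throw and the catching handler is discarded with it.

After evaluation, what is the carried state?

Answer: 4

Step-by-step:
get @ H3 ⇒ 4
put(4) @ H3 ⇒ s:=4
H0 returns 0
H1 returns [0]
H2 returns ([0], ())
H3 returns (([0], ()), 4)
H4 returns (([0], ()), 4)
= (([0], ()), 4)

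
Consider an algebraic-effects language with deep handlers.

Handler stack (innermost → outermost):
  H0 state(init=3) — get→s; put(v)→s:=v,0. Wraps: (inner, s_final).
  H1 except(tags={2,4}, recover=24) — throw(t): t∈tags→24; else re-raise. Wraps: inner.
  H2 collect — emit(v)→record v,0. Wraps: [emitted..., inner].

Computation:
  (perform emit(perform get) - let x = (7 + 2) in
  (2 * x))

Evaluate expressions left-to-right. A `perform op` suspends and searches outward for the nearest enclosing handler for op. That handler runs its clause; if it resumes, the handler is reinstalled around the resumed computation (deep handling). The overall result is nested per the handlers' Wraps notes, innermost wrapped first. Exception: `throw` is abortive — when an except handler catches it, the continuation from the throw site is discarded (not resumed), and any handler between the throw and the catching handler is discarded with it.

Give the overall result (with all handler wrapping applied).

Evaluation trace:
get @ H0 ⇒ 3
emit(3) @ H2 ⇒ out+=3
H0 returns (-18, 3)
H1 returns (-18, 3)
H2 returns [3, (-18, 3)]
= [3, (-18, 3)]

Answer: [3, (-18, 3)]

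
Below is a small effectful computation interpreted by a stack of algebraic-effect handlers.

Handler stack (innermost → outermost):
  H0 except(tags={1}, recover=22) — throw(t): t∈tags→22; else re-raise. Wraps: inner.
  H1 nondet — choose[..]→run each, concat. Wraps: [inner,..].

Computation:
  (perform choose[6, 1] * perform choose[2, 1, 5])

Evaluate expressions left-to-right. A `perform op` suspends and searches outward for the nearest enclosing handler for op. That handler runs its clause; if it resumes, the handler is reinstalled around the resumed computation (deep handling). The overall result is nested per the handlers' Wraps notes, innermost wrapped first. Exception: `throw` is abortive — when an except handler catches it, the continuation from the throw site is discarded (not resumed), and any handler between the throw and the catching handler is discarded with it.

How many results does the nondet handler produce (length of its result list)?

Answer: 6

Evaluation trace:
choose[6, 1] @ H1
  branch[0] choose=6:
    choose[2, 1, 5] @ H1
      branch[0] choose=2:
        H0 returns 12
        H1 returns [12]
      branch[1] choose=1:
        H0 returns 6
        H1 returns [6]
      branch[2] choose=5:
        H0 returns 30
        H1 returns [30]
  branch[1] choose=1:
    choose[2, 1, 5] @ H1
      branch[0] choose=2:
        H0 returns 2
        H1 returns [2]
      branch[1] choose=1:
        H0 returns 1
        H1 returns [1]
      branch[2] choose=5:
        H0 returns 5
        H1 returns [5]
= [12, 6, 30, 2, 1, 5]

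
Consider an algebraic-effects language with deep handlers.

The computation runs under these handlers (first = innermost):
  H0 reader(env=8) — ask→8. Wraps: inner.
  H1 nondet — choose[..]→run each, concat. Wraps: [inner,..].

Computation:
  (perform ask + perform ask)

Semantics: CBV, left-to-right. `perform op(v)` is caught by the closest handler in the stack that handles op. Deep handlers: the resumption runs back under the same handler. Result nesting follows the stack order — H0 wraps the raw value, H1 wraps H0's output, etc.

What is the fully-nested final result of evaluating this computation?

Working:
ask @ H0 ⇒ 8
ask @ H0 ⇒ 8
H0 returns 16
H1 returns [16]
= [16]

Answer: [16]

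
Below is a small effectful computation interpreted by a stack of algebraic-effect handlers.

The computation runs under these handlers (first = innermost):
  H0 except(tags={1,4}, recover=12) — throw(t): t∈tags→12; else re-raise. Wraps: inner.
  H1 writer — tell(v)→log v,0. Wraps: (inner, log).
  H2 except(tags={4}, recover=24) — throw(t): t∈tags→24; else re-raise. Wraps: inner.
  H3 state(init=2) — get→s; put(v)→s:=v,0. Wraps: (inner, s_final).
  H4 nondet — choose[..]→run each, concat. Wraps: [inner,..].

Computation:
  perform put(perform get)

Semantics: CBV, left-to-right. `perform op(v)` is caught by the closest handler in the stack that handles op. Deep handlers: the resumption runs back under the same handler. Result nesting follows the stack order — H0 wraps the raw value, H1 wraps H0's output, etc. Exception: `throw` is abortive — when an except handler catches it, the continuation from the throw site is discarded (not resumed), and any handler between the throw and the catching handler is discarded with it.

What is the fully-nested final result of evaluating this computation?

Answer: [((0, ()), 2)]

Evaluation trace:
get @ H3 ⇒ 2
put(2) @ H3 ⇒ s:=2
H0 returns 0
H1 returns (0, ())
H2 returns (0, ())
H3 returns ((0, ()), 2)
H4 returns [((0, ()), 2)]
= [((0, ()), 2)]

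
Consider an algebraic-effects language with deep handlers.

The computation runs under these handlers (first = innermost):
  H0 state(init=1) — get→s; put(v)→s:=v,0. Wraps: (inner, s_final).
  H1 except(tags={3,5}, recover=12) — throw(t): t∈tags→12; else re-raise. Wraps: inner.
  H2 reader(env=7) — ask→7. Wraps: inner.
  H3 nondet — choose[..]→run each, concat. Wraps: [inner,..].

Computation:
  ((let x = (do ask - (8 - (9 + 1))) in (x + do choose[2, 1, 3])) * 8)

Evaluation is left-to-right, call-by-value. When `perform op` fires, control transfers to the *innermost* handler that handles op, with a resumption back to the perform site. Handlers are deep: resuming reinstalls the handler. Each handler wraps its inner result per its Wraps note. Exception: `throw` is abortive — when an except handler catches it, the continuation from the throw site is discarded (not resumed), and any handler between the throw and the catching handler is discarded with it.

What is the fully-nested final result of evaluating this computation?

Answer: [(88, 1), (80, 1), (96, 1)]

Step-by-step:
ask @ H2 ⇒ 7
choose[2, 1, 3] @ H3
  branch[0] choose=2:
    H0 returns (88, 1)
    H1 returns (88, 1)
    H2 returns (88, 1)
    H3 returns [(88, 1)]
  branch[1] choose=1:
    H0 returns (80, 1)
    H1 returns (80, 1)
    H2 returns (80, 1)
    H3 returns [(80, 1)]
  branch[2] choose=3:
    H0 returns (96, 1)
    H1 returns (96, 1)
    H2 returns (96, 1)
    H3 returns [(96, 1)]
= [(88, 1), (80, 1), (96, 1)]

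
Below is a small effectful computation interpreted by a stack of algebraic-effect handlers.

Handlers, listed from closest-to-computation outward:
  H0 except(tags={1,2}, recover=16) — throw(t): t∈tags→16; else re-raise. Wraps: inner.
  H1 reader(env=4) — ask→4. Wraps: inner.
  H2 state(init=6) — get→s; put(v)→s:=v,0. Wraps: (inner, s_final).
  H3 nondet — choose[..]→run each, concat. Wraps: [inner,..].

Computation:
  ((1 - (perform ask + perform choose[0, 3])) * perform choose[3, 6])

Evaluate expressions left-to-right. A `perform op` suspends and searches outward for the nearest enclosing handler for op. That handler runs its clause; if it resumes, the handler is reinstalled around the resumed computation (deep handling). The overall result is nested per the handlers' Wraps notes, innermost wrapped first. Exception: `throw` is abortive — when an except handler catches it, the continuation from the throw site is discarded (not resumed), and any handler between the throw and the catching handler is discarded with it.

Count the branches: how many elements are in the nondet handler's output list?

Answer: 4

Working:
ask @ H1 ⇒ 4
choose[0, 3] @ H3
  branch[0] choose=0:
    choose[3, 6] @ H3
      branch[0] choose=3:
        H0 returns -9
        H1 returns -9
        H2 returns (-9, 6)
        H3 returns [(-9, 6)]
      branch[1] choose=6:
        H0 returns -18
        H1 returns -18
        H2 returns (-18, 6)
        H3 returns [(-18, 6)]
  branch[1] choose=3:
    choose[3, 6] @ H3
      branch[0] choose=3:
        H0 returns -18
        H1 returns -18
        H2 returns (-18, 6)
        H3 returns [(-18, 6)]
      branch[1] choose=6:
        H0 returns -36
        H1 returns -36
        H2 returns (-36, 6)
        H3 returns [(-36, 6)]
= [(-9, 6), (-18, 6), (-18, 6), (-36, 6)]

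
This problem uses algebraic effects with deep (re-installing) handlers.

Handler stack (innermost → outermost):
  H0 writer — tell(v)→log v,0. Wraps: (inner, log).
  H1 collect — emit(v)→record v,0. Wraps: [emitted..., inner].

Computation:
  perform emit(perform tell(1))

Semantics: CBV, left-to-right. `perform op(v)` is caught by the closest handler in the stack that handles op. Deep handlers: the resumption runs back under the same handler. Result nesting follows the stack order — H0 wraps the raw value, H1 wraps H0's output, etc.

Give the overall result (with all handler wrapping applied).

Answer: [0, (0, (1))]

Step-by-step:
tell(1) @ H0 ⇒ log+=1
emit(0) @ H1 ⇒ out+=0
H0 returns (0, (1))
H1 returns [0, (0, (1))]
= [0, (0, (1))]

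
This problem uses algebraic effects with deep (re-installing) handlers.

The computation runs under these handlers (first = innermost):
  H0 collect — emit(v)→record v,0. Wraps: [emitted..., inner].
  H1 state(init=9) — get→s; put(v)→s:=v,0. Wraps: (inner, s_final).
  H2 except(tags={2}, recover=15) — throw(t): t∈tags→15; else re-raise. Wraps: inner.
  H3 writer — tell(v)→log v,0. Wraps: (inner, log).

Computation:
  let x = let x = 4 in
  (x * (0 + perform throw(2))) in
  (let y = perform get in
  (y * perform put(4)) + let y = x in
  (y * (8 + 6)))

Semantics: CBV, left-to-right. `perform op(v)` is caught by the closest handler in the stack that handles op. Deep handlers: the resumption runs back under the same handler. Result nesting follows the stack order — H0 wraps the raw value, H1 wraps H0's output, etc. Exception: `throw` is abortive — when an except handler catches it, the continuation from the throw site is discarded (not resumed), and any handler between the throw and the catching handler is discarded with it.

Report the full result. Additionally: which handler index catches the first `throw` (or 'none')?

Working:
throw(2) @ H2 caught ⇒ 15
H3 returns (15, ())
= (15, ())

Answer: (15, ()) ; first throw caught by: H2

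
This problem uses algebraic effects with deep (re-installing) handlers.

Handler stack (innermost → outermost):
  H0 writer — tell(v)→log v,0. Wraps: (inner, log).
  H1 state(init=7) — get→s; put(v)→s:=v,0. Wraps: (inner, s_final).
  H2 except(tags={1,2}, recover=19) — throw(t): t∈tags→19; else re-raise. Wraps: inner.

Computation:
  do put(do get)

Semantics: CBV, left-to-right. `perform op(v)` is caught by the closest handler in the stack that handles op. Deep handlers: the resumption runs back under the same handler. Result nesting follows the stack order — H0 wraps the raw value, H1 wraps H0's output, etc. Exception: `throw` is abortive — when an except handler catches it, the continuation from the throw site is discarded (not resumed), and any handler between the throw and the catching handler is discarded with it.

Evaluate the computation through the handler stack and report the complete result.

Evaluation trace:
get @ H1 ⇒ 7
put(7) @ H1 ⇒ s:=7
H0 returns (0, ())
H1 returns ((0, ()), 7)
H2 returns ((0, ()), 7)
= ((0, ()), 7)

Answer: ((0, ()), 7)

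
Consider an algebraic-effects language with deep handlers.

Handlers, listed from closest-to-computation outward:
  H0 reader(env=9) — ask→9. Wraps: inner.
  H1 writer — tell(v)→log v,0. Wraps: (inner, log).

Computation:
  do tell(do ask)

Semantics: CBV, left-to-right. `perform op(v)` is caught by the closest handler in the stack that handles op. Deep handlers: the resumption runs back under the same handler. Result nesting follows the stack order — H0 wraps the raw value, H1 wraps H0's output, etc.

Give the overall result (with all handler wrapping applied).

Step-by-step:
ask @ H0 ⇒ 9
tell(9) @ H1 ⇒ log+=9
H0 returns 0
H1 returns (0, (9))
= (0, (9))

Answer: (0, (9))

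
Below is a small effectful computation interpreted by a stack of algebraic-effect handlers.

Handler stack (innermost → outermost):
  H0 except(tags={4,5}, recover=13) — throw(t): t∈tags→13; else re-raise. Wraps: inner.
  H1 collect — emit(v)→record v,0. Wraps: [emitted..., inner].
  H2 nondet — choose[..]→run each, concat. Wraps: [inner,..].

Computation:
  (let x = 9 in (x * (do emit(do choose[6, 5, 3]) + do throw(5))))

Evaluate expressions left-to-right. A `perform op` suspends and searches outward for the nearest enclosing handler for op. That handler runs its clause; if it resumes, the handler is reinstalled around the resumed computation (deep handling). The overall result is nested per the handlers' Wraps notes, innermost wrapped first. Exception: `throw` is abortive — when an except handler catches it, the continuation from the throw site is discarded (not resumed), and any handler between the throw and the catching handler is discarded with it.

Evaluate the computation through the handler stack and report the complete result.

Answer: [[6, 13], [5, 13], [3, 13]]

Working:
choose[6, 5, 3] @ H2
  branch[0] choose=6:
    emit(6) @ H1 ⇒ out+=6
    throw(5) @ H0 caught ⇒ 13
    H1 returns [6, 13]
    H2 returns [[6, 13]]
  branch[1] choose=5:
    emit(5) @ H1 ⇒ out+=5
    throw(5) @ H0 caught ⇒ 13
    H1 returns [5, 13]
    H2 returns [[5, 13]]
  branch[2] choose=3:
    emit(3) @ H1 ⇒ out+=3
    throw(5) @ H0 caught ⇒ 13
    H1 returns [3, 13]
    H2 returns [[3, 13]]
= [[6, 13], [5, 13], [3, 13]]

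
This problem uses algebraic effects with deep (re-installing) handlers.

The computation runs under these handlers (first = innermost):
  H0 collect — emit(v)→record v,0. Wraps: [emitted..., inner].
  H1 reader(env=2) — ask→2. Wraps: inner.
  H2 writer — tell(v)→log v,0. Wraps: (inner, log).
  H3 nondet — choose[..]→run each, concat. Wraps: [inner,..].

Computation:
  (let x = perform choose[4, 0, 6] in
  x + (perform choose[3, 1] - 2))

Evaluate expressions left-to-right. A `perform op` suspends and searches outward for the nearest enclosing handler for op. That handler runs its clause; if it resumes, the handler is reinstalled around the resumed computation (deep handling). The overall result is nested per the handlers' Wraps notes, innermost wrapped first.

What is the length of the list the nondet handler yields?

Step-by-step:
choose[4, 0, 6] @ H3
  branch[0] choose=4:
    choose[3, 1] @ H3
      branch[0] choose=3:
        H0 returns [5]
        H1 returns [5]
        H2 returns ([5], ())
        H3 returns [([5], ())]
      branch[1] choose=1:
        H0 returns [3]
        H1 returns [3]
        H2 returns ([3], ())
        H3 returns [([3], ())]
  branch[1] choose=0:
    choose[3, 1] @ H3
      branch[0] choose=3:
        H0 returns [1]
        H1 returns [1]
        H2 returns ([1], ())
        H3 returns [([1], ())]
      branch[1] choose=1:
        H0 returns [-1]
        H1 returns [-1]
        H2 returns ([-1], ())
        H3 returns [([-1], ())]
  branch[2] choose=6:
    choose[3, 1] @ H3
      branch[0] choose=3:
        H0 returns [7]
        H1 returns [7]
        H2 returns ([7], ())
        H3 returns [([7], ())]
      branch[1] choose=1:
        H0 returns [5]
        H1 returns [5]
        H2 returns ([5], ())
        H3 returns [([5], ())]
= [([5], ()), ([3], ()), ([1], ()), ([-1], ()), ([7], ()), ([5], ())]

Answer: 6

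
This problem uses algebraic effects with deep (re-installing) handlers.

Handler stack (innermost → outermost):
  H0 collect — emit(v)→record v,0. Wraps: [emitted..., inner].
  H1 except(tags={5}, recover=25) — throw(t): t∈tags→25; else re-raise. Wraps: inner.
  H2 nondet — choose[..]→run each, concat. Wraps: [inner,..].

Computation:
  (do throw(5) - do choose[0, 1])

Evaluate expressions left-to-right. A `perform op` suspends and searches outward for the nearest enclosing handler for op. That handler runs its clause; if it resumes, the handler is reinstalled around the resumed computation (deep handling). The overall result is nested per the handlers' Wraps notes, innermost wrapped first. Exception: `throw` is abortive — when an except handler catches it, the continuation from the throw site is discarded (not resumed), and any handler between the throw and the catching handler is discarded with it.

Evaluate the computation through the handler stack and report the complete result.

Answer: [25]

Working:
throw(5) @ H1 caught ⇒ 25
H2 returns [25]
= [25]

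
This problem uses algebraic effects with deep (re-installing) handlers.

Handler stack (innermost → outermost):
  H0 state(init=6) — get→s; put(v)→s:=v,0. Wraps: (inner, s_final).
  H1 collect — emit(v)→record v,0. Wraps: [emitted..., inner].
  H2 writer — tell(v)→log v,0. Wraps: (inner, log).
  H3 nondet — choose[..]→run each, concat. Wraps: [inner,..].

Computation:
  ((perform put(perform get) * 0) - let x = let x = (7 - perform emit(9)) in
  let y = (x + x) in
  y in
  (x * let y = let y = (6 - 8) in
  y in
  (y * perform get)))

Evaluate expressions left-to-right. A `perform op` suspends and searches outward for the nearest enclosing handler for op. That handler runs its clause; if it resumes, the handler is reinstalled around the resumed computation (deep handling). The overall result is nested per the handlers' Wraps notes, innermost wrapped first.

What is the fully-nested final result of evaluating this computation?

Answer: [([9, (168, 6)], ())]

Working:
get @ H0 ⇒ 6
put(6) @ H0 ⇒ s:=6
emit(9) @ H1 ⇒ out+=9
get @ H0 ⇒ 6
H0 returns (168, 6)
H1 returns [9, (168, 6)]
H2 returns ([9, (168, 6)], ())
H3 returns [([9, (168, 6)], ())]
= [([9, (168, 6)], ())]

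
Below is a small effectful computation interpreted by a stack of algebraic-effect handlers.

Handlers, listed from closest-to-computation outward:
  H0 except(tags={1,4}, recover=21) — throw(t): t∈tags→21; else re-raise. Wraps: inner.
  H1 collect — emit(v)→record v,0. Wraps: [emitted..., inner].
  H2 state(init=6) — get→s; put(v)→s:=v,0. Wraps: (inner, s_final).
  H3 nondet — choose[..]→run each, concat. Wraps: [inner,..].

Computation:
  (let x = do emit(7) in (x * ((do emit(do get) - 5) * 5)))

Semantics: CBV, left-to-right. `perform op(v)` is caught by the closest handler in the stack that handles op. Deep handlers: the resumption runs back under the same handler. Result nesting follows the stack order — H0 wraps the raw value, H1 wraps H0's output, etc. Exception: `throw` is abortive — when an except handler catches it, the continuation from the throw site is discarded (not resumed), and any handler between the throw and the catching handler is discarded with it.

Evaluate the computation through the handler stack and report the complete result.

Step-by-step:
emit(7) @ H1 ⇒ out+=7
get @ H2 ⇒ 6
emit(6) @ H1 ⇒ out+=6
H0 returns 0
H1 returns [7, 6, 0]
H2 returns ([7, 6, 0], 6)
H3 returns [([7, 6, 0], 6)]
= [([7, 6, 0], 6)]

Answer: [([7, 6, 0], 6)]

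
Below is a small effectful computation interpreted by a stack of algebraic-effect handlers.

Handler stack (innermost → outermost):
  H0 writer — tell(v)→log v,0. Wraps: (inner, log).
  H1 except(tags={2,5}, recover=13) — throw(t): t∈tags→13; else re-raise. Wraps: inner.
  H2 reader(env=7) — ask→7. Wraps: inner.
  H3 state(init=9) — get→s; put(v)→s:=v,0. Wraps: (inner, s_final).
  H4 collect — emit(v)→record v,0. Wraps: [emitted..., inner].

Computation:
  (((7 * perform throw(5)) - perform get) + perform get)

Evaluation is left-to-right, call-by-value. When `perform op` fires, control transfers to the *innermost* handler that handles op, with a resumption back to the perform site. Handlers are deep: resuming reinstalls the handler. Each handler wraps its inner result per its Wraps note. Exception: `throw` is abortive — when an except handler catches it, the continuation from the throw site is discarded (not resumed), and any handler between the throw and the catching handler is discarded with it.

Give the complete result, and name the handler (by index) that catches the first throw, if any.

Answer: [(13, 9)] ; first throw caught by: H1

Working:
throw(5) @ H1 caught ⇒ 13
H2 returns 13
H3 returns (13, 9)
H4 returns [(13, 9)]
= [(13, 9)]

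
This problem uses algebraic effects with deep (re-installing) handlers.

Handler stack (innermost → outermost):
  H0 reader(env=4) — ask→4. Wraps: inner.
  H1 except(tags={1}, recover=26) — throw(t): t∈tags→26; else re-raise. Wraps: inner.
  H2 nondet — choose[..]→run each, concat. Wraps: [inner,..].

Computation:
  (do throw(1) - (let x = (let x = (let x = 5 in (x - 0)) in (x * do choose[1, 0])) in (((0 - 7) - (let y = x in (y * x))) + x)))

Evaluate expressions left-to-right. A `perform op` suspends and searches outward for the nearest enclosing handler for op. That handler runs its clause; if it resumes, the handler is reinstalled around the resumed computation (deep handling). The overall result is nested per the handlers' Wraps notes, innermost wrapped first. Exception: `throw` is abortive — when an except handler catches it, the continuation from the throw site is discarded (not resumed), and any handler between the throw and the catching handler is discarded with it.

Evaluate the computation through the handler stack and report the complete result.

Answer: [26]

Evaluation trace:
throw(1) @ H1 caught ⇒ 26
H2 returns [26]
= [26]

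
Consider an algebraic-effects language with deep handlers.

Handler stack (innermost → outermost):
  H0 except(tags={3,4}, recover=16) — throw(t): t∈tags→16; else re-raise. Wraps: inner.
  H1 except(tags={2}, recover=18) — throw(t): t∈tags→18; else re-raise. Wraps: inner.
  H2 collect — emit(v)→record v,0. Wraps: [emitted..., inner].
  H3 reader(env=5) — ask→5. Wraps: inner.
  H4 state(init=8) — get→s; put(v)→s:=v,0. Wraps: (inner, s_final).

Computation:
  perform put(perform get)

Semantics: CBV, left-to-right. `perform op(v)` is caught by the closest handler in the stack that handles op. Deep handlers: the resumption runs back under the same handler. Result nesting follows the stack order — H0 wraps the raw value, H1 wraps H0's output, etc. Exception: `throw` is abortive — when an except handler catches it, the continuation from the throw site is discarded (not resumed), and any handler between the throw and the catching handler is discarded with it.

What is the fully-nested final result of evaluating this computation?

Answer: ([0], 8)

Evaluation trace:
get @ H4 ⇒ 8
put(8) @ H4 ⇒ s:=8
H0 returns 0
H1 returns 0
H2 returns [0]
H3 returns [0]
H4 returns ([0], 8)
= ([0], 8)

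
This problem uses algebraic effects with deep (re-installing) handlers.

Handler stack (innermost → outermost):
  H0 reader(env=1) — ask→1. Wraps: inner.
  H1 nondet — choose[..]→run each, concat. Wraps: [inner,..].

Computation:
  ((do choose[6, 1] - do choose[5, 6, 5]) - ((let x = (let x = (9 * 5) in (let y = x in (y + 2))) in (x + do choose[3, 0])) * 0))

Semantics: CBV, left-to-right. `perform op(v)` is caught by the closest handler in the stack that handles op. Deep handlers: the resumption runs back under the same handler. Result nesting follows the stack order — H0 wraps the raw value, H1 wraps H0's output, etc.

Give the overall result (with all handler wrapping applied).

Answer: [1, 1, 0, 0, 1, 1, -4, -4, -5, -5, -4, -4]

Evaluation trace:
choose[6, 1] @ H1
  branch[0] choose=6:
    choose[5, 6, 5] @ H1
      branch[0] choose=5:
        choose[3, 0] @ H1
          branch[0] choose=3:
            H0 returns 1
            H1 returns [1]
          branch[1] choose=0:
            H0 returns 1
            H1 returns [1]
      branch[1] choose=6:
        choose[3, 0] @ H1
          branch[0] choose=3:
            H0 returns 0
            H1 returns [0]
          branch[1] choose=0:
            H0 returns 0
            H1 returns [0]
      branch[2] choose=5:
        choose[3, 0] @ H1
          branch[0] choose=3:
            H0 returns 1
            H1 returns [1]
          branch[1] choose=0:
            H0 returns 1
            H1 returns [1]
  branch[1] choose=1:
    choose[5, 6, 5] @ H1
      branch[0] choose=5:
        choose[3, 0] @ H1
          branch[0] choose=3:
            H0 returns -4
            H1 returns [-4]
          branch[1] choose=0:
            H0 returns -4
            H1 returns [-4]
      branch[1] choose=6:
        choose[3, 0] @ H1
          branch[0] choose=3:
            H0 returns -5
            H1 returns [-5]
          branch[1] choose=0:
            H0 returns -5
            H1 returns [-5]
      branch[2] choose=5:
        choose[3, 0] @ H1
          branch[0] choose=3:
            H0 returns -4
            H1 returns [-4]
          branch[1] choose=0:
            H0 returns -4
            H1 returns [-4]
= [1, 1, 0, 0, 1, 1, -4, -4, -5, -5, -4, -4]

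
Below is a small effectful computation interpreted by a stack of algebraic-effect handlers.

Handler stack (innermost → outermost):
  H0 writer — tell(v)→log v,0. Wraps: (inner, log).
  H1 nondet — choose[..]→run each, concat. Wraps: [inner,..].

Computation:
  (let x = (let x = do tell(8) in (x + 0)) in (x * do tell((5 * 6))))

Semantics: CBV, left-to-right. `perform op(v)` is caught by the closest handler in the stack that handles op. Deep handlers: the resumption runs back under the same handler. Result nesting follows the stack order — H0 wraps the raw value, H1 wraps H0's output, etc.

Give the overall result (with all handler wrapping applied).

Evaluation trace:
tell(8) @ H0 ⇒ log+=8
tell(30) @ H0 ⇒ log+=30
H0 returns (0, (8, 30))
H1 returns [(0, (8, 30))]
= [(0, (8, 30))]

Answer: [(0, (8, 30))]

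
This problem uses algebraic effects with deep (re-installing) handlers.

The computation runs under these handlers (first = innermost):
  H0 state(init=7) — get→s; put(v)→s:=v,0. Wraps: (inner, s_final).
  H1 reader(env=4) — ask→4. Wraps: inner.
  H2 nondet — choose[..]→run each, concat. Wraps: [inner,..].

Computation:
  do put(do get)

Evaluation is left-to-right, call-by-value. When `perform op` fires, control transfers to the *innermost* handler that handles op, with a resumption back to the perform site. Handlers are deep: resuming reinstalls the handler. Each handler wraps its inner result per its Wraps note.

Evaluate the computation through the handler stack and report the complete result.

Answer: [(0, 7)]

Working:
get @ H0 ⇒ 7
put(7) @ H0 ⇒ s:=7
H0 returns (0, 7)
H1 returns (0, 7)
H2 returns [(0, 7)]
= [(0, 7)]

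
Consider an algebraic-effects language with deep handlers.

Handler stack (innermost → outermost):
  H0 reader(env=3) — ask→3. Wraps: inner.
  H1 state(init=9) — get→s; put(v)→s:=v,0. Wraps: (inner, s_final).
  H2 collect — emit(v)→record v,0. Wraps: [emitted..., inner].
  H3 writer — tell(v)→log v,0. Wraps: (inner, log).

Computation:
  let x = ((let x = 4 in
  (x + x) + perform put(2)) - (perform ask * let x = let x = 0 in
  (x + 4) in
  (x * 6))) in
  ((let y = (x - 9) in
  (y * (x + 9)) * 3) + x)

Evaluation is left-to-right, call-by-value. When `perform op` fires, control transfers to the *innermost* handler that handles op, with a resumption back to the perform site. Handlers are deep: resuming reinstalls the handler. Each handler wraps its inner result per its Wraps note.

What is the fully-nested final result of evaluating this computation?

Working:
put(2) @ H1 ⇒ s:=2
ask @ H0 ⇒ 3
H0 returns 11981
H1 returns (11981, 2)
H2 returns [(11981, 2)]
H3 returns ([(11981, 2)], ())
= ([(11981, 2)], ())

Answer: ([(11981, 2)], ())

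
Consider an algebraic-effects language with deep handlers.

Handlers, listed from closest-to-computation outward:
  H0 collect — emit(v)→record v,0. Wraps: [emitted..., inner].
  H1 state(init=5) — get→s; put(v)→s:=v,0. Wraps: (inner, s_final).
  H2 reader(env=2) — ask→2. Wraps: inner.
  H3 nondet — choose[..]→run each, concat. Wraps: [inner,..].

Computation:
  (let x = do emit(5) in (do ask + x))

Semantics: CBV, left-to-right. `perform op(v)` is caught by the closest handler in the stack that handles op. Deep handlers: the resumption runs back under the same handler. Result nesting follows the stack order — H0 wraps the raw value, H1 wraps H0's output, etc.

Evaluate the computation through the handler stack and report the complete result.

Answer: [([5, 2], 5)]

Step-by-step:
emit(5) @ H0 ⇒ out+=5
ask @ H2 ⇒ 2
H0 returns [5, 2]
H1 returns ([5, 2], 5)
H2 returns ([5, 2], 5)
H3 returns [([5, 2], 5)]
= [([5, 2], 5)]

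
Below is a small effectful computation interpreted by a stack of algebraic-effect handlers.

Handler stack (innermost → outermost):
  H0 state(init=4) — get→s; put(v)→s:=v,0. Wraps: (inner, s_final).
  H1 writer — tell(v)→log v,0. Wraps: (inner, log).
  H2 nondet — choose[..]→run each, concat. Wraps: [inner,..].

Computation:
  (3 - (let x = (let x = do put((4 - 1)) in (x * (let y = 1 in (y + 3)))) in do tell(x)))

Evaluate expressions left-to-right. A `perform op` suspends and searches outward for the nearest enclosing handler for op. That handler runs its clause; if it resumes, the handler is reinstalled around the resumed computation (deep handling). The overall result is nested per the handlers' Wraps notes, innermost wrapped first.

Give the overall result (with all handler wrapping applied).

Answer: [((3, 3), (0))]

Working:
put(3) @ H0 ⇒ s:=3
tell(0) @ H1 ⇒ log+=0
H0 returns (3, 3)
H1 returns ((3, 3), (0))
H2 returns [((3, 3), (0))]
= [((3, 3), (0))]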